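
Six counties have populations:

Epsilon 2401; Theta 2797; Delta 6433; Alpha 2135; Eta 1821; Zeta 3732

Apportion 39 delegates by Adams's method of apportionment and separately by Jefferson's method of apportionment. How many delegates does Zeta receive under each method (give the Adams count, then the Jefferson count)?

Adams: Epsilon 5, Theta 6, Delta 13, Alpha 4, Eta 4, Zeta 7.
Jefferson: Epsilon 5, Theta 6, Delta 13, Alpha 4, Eta 3, Zeta 8.
Zeta gets 7 under Adams and 8 under Jefferson.

7 and 8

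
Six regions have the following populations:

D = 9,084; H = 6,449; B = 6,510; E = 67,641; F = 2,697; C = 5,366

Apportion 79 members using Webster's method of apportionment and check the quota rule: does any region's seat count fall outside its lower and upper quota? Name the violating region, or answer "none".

E

Standard quotas: D 7.342, H 5.212, B 5.261, E 54.668, F 2.180, C 4.337.
Webster allocation: D 7, H 5, B 5, E 56, F 2, C 4.
E has quota 54.668 (lower 54, upper 55) but receives 56 — outside the quota interval.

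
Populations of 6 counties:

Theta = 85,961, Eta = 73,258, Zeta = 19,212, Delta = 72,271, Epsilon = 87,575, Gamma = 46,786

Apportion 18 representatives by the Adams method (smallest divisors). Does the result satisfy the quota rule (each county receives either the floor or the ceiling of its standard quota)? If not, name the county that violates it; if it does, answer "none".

none

Standard quotas: Theta 4.018, Eta 3.424, Zeta 0.898, Delta 3.378, Epsilon 4.094, Gamma 2.187.
Adams allocation: Theta 4, Eta 4, Zeta 1, Delta 3, Epsilon 4, Gamma 2.
Every allocation lies between the lower and upper quota.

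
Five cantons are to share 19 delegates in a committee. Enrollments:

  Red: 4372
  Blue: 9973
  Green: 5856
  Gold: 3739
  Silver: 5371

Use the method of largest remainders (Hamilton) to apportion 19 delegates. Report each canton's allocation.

Red=3, Blue=6, Green=4, Gold=2, Silver=4

Standard divisor: 29311 ÷ 19 ≈ 1542.684.
Standard quotas: Red 2.8340, Blue 6.4647, Green 3.7960, Gold 2.4237, Silver 3.4816.
Lower quotas: Red 2, Blue 6, Green 3, Gold 2, Silver 3 (sum 16, leaving 3 seats).
Remainders in descending order: Red 0.8340, Green 0.7960, Silver 0.4816, Blue 0.4647, Gold 0.4237.
The surplus seats go to Red, Green, Silver.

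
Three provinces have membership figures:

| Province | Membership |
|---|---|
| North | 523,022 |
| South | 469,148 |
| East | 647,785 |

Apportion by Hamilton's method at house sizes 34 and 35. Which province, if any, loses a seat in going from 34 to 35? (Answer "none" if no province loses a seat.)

At 34 seats: North 11, South 10, East 13.
At 35 seats: North 11, South 10, East 14.
No province's allocation decreased.

none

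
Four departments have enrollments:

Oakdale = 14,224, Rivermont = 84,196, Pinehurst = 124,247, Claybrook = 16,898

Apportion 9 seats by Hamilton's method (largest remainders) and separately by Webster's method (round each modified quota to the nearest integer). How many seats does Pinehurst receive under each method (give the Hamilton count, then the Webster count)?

Hamilton: Oakdale 0, Rivermont 3, Pinehurst 5, Claybrook 1.
Webster: Oakdale 1, Rivermont 3, Pinehurst 4, Claybrook 1.
Pinehurst gets 5 under Hamilton and 4 under Webster.

5 and 4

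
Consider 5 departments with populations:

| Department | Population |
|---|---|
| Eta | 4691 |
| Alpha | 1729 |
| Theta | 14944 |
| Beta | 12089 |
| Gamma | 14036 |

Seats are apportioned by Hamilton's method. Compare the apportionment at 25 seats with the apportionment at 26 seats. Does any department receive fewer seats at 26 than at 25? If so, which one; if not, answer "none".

Eta

At 25 seats: Eta 3, Alpha 1, Theta 8, Beta 6, Gamma 7.
At 26 seats: Eta 2, Alpha 1, Theta 8, Beta 7, Gamma 8.
Eta drops from 3 to 2.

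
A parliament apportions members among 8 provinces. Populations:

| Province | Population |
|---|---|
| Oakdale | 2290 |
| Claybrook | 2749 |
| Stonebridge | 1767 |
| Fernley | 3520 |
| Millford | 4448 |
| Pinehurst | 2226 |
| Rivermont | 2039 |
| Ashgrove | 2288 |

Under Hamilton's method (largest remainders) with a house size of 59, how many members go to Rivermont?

6

The standard divisor is 21327/59 ≈ 361.475.
Standard quotas: Oakdale 6.335, Claybrook 7.605, Stonebridge 4.888, Fernley 9.738, Millford 12.305, Pinehurst 6.158, Rivermont 5.641, Ashgrove 6.330.
Lower quotas: Oakdale 6, Claybrook 7, Stonebridge 4, Fernley 9, Millford 12, Pinehurst 6, Rivermont 5, Ashgrove 6 (sum 55, leaving 4 seats).
Remainders in descending order: Stonebridge 0.888, Fernley 0.738, Rivermont 0.641, Claybrook 0.605, Oakdale 0.335, Ashgrove 0.330, Millford 0.305, Pinehurst 0.158.
Largest remainders: Stonebridge, Fernley, Rivermont, Claybrook receive the extra seats.
Rivermont receives 6.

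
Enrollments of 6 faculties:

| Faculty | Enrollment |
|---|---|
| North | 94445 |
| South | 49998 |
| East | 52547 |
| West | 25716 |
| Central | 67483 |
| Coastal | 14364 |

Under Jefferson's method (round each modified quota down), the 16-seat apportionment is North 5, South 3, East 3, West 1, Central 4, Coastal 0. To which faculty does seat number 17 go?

Priority for the next seat is population ÷ (current seats + 1).
Priorities: North 15740.833, South 12499.500, East 13136.750, West 12858.000, Central 13496.600, Coastal 14364.000.
Highest priority: North.

North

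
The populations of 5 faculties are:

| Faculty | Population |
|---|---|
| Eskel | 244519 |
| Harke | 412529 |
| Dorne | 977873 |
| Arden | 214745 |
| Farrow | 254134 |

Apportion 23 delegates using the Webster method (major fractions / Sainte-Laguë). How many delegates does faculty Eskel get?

Standard divisor 2103800/23 ≈ 91469.565; standard quotas: Eskel 2.673, Harke 4.510, Dorne 10.691, Arden 2.348, Farrow 2.778.
Rounding to the nearest integer gives 3, 5, 11, 2, 3 = 24 seats, so the divisor must be adjusted.
With modified divisor 92400: modified quotas Eskel 2.646, Harke 4.465, Dorne 10.583, Arden 2.324, Farrow 2.750.
Rounding to the nearest integer: Eskel 3, Harke 4, Dorne 11, Arden 2, Farrow 3 (total 23).
Eskel receives 3.

3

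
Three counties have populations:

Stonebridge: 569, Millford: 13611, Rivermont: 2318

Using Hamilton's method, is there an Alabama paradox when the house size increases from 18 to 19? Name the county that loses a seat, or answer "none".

At 18 seats: Stonebridge 1, Millford 15, Rivermont 2.
At 19 seats: Stonebridge 0, Millford 16, Rivermont 3.
Stonebridge drops from 1 to 0.

Stonebridge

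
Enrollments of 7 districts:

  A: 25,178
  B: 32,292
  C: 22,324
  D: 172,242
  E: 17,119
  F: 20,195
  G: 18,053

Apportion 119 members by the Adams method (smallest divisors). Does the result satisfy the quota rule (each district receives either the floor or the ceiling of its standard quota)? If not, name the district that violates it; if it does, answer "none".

Standard quotas: A 9.747, B 12.501, C 8.642, D 66.677, E 6.627, F 7.818, G 6.989.
Adams allocation: A 10, B 13, C 9, D 65, E 7, F 8, G 7.
D has quota 66.677 (lower 66, upper 67) but receives 65 — outside the quota interval.

D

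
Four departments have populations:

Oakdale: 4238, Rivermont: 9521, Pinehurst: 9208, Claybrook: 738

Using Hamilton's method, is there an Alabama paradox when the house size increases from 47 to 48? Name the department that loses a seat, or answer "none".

Claybrook

At 47 seats: Oakdale 8, Rivermont 19, Pinehurst 18, Claybrook 2.
At 48 seats: Oakdale 9, Rivermont 19, Pinehurst 19, Claybrook 1.
Claybrook drops from 2 to 1.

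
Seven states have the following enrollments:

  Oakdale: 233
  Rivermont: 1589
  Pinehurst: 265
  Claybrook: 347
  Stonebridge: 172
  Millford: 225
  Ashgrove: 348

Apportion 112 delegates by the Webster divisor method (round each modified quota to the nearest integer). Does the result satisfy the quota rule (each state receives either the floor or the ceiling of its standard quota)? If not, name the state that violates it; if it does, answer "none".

Rivermont

Standard quotas: Oakdale 8.209, Rivermont 55.982, Pinehurst 9.336, Claybrook 12.225, Stonebridge 6.060, Millford 7.927, Ashgrove 12.260.
Webster allocation: Oakdale 8, Rivermont 57, Pinehurst 9, Claybrook 12, Stonebridge 6, Millford 8, Ashgrove 12.
Rivermont has quota 55.982 (lower 55, upper 56) but receives 57 — outside the quota interval.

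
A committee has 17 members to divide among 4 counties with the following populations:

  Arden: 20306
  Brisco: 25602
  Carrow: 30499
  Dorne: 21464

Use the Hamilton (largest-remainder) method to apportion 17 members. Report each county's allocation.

Standard divisor: 97871 ÷ 17 ≈ 5757.118.
Standard quotas: Arden 3.5271, Brisco 4.4470, Carrow 5.2976, Dorne 3.7283.
Lower quotas: Arden 3, Brisco 4, Carrow 5, Dorne 3 (sum 15, leaving 2 seats).
Remainders in descending order: Dorne 0.7283, Arden 0.5271, Brisco 0.4470, Carrow 0.2976.
Largest remainders: Dorne, Arden receive the extra seats.

Arden=4, Brisco=4, Carrow=5, Dorne=4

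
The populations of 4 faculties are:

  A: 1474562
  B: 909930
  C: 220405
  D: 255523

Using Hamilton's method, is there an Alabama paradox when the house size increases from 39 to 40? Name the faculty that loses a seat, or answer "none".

At 39 seats: A 20, B 12, C 3, D 4.
At 40 seats: A 21, B 13, C 3, D 3.
D drops from 4 to 3.

D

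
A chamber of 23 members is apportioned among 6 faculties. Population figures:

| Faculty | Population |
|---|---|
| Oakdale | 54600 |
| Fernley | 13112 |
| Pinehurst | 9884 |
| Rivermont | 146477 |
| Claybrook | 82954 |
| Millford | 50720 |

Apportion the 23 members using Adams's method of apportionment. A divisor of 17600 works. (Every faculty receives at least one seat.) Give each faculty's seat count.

With modified divisor 17600: modified quotas Oakdale 3.102, Fernley 0.745, Pinehurst 0.562, Rivermont 8.323, Claybrook 4.713, Millford 2.882.
Rounding up: Oakdale 4, Fernley 1, Pinehurst 1, Rivermont 9, Claybrook 5, Millford 3 (total 23).

Oakdale=4; Fernley=1; Pinehurst=1; Rivermont=9; Claybrook=5; Millford=3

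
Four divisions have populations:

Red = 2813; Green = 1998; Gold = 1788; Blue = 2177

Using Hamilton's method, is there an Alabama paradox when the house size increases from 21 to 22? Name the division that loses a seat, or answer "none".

At 21 seats: Red 7, Green 5, Gold 4, Blue 5.
At 22 seats: Red 7, Green 5, Gold 5, Blue 5.
No division's allocation decreased.

none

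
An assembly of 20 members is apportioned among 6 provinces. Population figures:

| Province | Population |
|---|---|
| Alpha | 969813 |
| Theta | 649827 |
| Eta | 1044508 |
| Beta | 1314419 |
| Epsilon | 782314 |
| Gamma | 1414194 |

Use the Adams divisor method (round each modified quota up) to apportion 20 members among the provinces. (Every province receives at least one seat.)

Standard divisor 6175075/20 ≈ 308753.75; standard quotas: Alpha 3.141, Theta 2.105, Eta 3.383, Beta 4.257, Epsilon 2.534, Gamma 4.580.
Rounding up gives 4, 3, 4, 5, 3, 5 = 24 seats, so the divisor must be adjusted.
With modified divisor 350900: modified quotas Alpha 2.764, Theta 1.852, Eta 2.977, Beta 3.746, Epsilon 2.229, Gamma 4.030.
Rounding up: Alpha 3, Theta 2, Eta 3, Beta 4, Epsilon 3, Gamma 5 (total 20).

Alpha 3; Theta 2; Eta 3; Beta 4; Epsilon 3; Gamma 5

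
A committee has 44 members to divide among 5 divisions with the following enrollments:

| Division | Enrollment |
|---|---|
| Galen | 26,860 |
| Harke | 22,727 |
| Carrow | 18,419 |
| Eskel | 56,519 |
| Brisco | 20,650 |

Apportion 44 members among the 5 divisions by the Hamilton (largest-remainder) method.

Total 145175; standard divisor 145175/44 ≈ 3299.432.
Standard quotas: Galen 8.1408, Harke 6.8882, Carrow 5.5825, Eskel 17.1299, Brisco 6.2587.
Lower quotas: Galen 8, Harke 6, Carrow 5, Eskel 17, Brisco 6 (sum 42, leaving 2 seats).
Remainders in descending order: Harke 0.8882, Carrow 0.5825, Brisco 0.2587, Galen 0.1408, Eskel 0.1299.
Largest remainders: Harke, Carrow receive the extra seats.

Galen: 8; Harke: 7; Carrow: 6; Eskel: 17; Brisco: 6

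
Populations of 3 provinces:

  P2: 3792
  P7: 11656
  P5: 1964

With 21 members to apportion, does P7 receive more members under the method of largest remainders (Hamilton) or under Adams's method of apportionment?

Hamilton

Hamilton: P2 5, P7 14, P5 2.
Adams: P2 5, P7 13, P5 3.
P7 gets 14 under Hamilton and 13 under Adams.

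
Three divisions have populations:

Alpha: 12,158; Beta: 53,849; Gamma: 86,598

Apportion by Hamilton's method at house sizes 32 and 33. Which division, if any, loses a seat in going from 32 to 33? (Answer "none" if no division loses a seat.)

At 32 seats: Alpha 3, Beta 11, Gamma 18.
At 33 seats: Alpha 2, Beta 12, Gamma 19.
Alpha drops from 3 to 2.

Alpha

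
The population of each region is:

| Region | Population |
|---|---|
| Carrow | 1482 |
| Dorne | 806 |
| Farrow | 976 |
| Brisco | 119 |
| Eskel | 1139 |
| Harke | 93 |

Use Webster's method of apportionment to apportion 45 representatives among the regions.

Standard divisor 4615/45 ≈ 102.556; standard quotas: Carrow 14.451, Dorne 7.859, Farrow 9.517, Brisco 1.160, Eskel 11.106, Harke 0.907.
Rounding to the nearest integer gives Carrow 14, Dorne 8, Farrow 10, Brisco 1, Eskel 11, Harke 1 — total 45, matching the house size, so no adjustment is needed.

Carrow: 14, Dorne: 8, Farrow: 10, Brisco: 1, Eskel: 11, Harke: 1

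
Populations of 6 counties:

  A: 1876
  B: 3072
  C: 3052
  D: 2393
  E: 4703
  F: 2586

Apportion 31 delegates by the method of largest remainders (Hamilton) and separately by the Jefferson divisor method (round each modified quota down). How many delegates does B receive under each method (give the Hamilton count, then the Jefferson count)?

6 and 5

Hamilton: A 3, B 6, C 5, D 4, E 8, F 5.
Jefferson: A 3, B 5, C 5, D 4, E 9, F 5.
B gets 6 under Hamilton and 5 under Jefferson.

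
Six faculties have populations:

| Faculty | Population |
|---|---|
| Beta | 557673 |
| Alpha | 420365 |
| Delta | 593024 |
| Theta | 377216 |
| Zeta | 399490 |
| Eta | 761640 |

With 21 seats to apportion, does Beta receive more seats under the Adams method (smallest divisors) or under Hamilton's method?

Adams: Beta 3, Alpha 3, Delta 4, Theta 3, Zeta 3, Eta 5.
Hamilton: Beta 4, Alpha 3, Delta 4, Theta 2, Zeta 3, Eta 5.
Beta gets 3 under Adams and 4 under Hamilton.

Hamilton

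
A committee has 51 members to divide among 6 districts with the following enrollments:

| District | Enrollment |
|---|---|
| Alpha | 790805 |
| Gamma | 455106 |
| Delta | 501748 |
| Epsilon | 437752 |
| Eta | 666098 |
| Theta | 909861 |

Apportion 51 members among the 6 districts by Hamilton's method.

The standard divisor is 3761370/51 ≈ 73752.353.
Standard quotas: Alpha 10.7224, Gamma 6.1707, Delta 6.8031, Epsilon 5.9354, Eta 9.0315, Theta 12.3367.
Lower quotas: Alpha 10, Gamma 6, Delta 6, Epsilon 5, Eta 9, Theta 12 (sum 48, leaving 3 seats).
Remainders in descending order: Epsilon 0.9354, Delta 0.8031, Alpha 0.7224, Theta 0.3367, Gamma 0.1707, Eta 0.0315.
Largest remainders: Epsilon, Delta, Alpha receive the extra seats.

Alpha: 11, Gamma: 6, Delta: 7, Epsilon: 6, Eta: 9, Theta: 12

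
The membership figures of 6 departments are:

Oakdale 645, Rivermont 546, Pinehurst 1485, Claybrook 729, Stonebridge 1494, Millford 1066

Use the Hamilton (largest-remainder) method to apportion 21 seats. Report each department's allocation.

Total 5965; standard divisor 5965/21 ≈ 284.048.
Standard quotas: Oakdale 2.271, Rivermont 1.922, Pinehurst 5.228, Claybrook 2.566, Stonebridge 5.260, Millford 3.753.
Lower quotas: Oakdale 2, Rivermont 1, Pinehurst 5, Claybrook 2, Stonebridge 5, Millford 3 (sum 18, leaving 3 seats).
Remainders in descending order: Rivermont 0.922, Millford 0.753, Claybrook 0.566, Oakdale 0.271, Stonebridge 0.260, Pinehurst 0.228.
The surplus seats go to Rivermont, Millford, Claybrook.

Oakdale=2, Rivermont=2, Pinehurst=5, Claybrook=3, Stonebridge=5, Millford=4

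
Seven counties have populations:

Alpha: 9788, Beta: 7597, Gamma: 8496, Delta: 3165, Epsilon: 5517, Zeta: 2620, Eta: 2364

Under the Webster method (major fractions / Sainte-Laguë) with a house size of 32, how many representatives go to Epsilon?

Standard divisor 39547/32 ≈ 1235.844; standard quotas: Alpha 7.920, Beta 6.147, Gamma 6.875, Delta 2.561, Epsilon 4.464, Zeta 2.120, Eta 1.913.
Rounding to the nearest integer gives Alpha 8, Beta 6, Gamma 7, Delta 3, Epsilon 4, Zeta 2, Eta 2 — total 32, matching the house size, so no adjustment is needed.
Epsilon receives 4.

4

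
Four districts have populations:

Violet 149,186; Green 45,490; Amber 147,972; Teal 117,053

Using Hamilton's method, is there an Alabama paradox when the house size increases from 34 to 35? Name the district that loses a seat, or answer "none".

At 34 seats: Violet 11, Green 3, Amber 11, Teal 9.
At 35 seats: Violet 11, Green 4, Amber 11, Teal 9.
No district's allocation decreased.

none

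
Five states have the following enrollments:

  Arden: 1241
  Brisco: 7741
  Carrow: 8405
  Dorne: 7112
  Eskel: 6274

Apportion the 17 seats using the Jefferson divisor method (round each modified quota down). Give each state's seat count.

Arden 0; Brisco 4; Carrow 5; Dorne 4; Eskel 4

Standard divisor 30773/17 ≈ 1810.176; standard quotas: Arden 0.686, Brisco 4.276, Carrow 4.643, Dorne 3.929, Eskel 3.466.
Rounding down gives 0, 4, 4, 3, 3 = 14 seats, so the divisor must be adjusted.
With modified divisor 1560: modified quotas Arden 0.796, Brisco 4.962, Carrow 5.388, Dorne 4.559, Eskel 4.022.
Rounding down: Arden 0, Brisco 4, Carrow 5, Dorne 4, Eskel 4 (total 17).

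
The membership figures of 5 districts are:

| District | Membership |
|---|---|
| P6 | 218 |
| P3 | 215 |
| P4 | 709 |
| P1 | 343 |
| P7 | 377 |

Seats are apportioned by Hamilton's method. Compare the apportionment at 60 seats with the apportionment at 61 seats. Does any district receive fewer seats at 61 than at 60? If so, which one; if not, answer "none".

At 60 seats: P6 7, P3 7, P4 23, P1 11, P7 12.
At 61 seats: P6 7, P3 7, P4 23, P1 11, P7 13.
No district's allocation decreased.

none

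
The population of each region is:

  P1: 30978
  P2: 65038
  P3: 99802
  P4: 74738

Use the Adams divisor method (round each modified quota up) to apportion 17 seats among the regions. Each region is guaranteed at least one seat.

Standard divisor 270556/17 ≈ 15915.059; standard quotas: P1 1.946, P2 4.087, P3 6.271, P4 4.696.
Rounding up gives 2, 5, 7, 5 = 19 seats, so the divisor must be adjusted.
With modified divisor 17700: modified quotas P1 1.750, P2 3.674, P3 5.639, P4 4.222.
Rounding up: P1 2, P2 4, P3 6, P4 5 (total 17).

P1 2, P2 4, P3 6, P4 5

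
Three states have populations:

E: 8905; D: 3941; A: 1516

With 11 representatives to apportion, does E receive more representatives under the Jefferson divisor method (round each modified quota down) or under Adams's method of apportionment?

Jefferson

Jefferson: E 7, D 3, A 1.
Adams: E 6, D 3, A 2.
E gets 7 under Jefferson and 6 under Adams.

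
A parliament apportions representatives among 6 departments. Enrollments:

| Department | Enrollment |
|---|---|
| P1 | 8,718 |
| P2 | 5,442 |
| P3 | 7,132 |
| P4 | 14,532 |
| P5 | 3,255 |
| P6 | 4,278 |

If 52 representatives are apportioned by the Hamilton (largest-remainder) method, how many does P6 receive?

5

Standard divisor: 43357 ÷ 52 ≈ 833.788.
Standard quotas: P1 10.4559, P2 6.5268, P3 8.5537, P4 17.4289, P5 3.9039, P6 5.1308.
Lower quotas: P1 10, P2 6, P3 8, P4 17, P5 3, P6 5 (sum 49, leaving 3 seats).
Remainders in descending order: P5 0.9039, P3 0.5537, P2 0.5268, P1 0.4559, P4 0.4289, P6 0.1308.
Largest remainders: P5, P3, P2 receive the extra seats.
P6 receives 5.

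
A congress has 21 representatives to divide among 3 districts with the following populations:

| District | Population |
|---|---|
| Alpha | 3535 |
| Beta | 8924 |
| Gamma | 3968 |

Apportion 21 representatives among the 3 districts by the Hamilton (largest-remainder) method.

The standard divisor is 16427/21 ≈ 782.238.
Standard quotas: Alpha 4.5191, Beta 11.4083, Gamma 5.0726.
Lower quotas: Alpha 4, Beta 11, Gamma 5 (sum 20, leaving 1 seat).
Remainders in descending order: Alpha 0.5191, Beta 0.4083, Gamma 0.0726.
Largest remainder: Alpha receives the extra seat.

Alpha: 5, Beta: 11, Gamma: 5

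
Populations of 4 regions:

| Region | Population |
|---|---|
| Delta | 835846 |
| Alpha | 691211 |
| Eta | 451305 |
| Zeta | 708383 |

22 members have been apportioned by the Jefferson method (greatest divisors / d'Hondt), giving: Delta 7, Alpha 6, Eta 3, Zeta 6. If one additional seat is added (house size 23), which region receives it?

Priority for the next seat is population ÷ (current seats + 1).
Priorities: Delta 104480.750, Alpha 98744.429, Eta 112826.250, Zeta 101197.571.
Highest priority: Eta.

Eta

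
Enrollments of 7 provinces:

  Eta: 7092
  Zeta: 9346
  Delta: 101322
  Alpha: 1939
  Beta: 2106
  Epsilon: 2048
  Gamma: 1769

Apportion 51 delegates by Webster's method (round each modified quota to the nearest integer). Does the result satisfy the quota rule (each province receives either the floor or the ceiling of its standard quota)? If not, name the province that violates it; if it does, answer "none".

Delta

Standard quotas: Eta 2.879, Zeta 3.794, Delta 41.135, Alpha 0.787, Beta 0.855, Epsilon 0.831, Gamma 0.718.
Webster allocation: Eta 3, Zeta 4, Delta 40, Alpha 1, Beta 1, Epsilon 1, Gamma 1.
Delta has quota 41.135 (lower 41, upper 42) but receives 40 — outside the quota interval.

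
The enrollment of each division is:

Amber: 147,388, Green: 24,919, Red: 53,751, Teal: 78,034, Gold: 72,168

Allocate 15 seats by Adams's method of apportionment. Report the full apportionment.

Standard divisor 376260/15 ≈ 25084; standard quotas: Amber 5.876, Green 0.993, Red 2.143, Teal 3.111, Gold 2.877.
Rounding up gives 6, 1, 3, 4, 3 = 17 seats, so the divisor must be adjusted.
With modified divisor 28200: modified quotas Amber 5.227, Green 0.884, Red 1.906, Teal 2.767, Gold 2.559.
Rounding up: Amber 6, Green 1, Red 2, Teal 3, Gold 3 (total 15).

Amber: 6, Green: 1, Red: 2, Teal: 3, Gold: 3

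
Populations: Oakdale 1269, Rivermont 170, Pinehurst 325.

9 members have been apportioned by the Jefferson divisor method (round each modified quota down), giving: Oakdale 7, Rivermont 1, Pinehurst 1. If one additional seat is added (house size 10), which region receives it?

Priority for the next seat is population ÷ (current seats + 1).
Priorities: Oakdale 158.625, Rivermont 85.000, Pinehurst 162.500.
Highest priority: Pinehurst.

Pinehurst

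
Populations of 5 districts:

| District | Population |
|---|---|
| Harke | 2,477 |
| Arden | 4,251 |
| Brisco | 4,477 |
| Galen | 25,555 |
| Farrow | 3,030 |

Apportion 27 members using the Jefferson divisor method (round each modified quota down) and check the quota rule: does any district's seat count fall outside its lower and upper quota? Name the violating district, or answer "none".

none

Standard quotas: Harke 1.681, Arden 2.885, Brisco 3.038, Galen 17.341, Farrow 2.056.
Jefferson allocation: Harke 1, Arden 3, Brisco 3, Galen 18, Farrow 2.
Every allocation lies between the lower and upper quota.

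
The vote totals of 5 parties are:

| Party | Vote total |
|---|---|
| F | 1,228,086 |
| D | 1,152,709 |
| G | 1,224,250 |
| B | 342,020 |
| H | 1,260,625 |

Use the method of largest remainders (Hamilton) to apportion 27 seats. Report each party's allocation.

F=6; D=6; G=6; B=2; H=7

Total 5207690; standard divisor 5207690/27 ≈ 192877.407.
Standard quotas: F 6.3672, D 5.9764, G 6.3473, B 1.7733, H 6.5359.
Lower quotas: F 6, D 5, G 6, B 1, H 6 (sum 24, leaving 3 seats).
Remainders in descending order: D 0.9764, B 0.7733, H 0.5359, F 0.3672, G 0.3473.
The surplus seats go to D, B, H.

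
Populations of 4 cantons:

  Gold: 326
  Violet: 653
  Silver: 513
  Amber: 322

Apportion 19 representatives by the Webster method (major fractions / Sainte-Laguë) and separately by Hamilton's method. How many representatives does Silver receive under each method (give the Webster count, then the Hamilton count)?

Webster: Gold 3, Violet 7, Silver 6, Amber 3.
Hamilton: Gold 4, Violet 7, Silver 5, Amber 3.
Silver gets 6 under Webster and 5 under Hamilton.

6 and 5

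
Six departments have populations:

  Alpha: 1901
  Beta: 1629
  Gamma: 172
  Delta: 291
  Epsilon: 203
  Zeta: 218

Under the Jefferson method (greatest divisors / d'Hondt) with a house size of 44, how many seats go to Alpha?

19

Standard divisor 4414/44 ≈ 100.318; standard quotas: Alpha 18.950, Beta 16.238, Gamma 1.715, Delta 2.901, Epsilon 2.024, Zeta 2.173.
Rounding down gives 18, 16, 1, 2, 2, 2 = 41 seats, so the divisor must be adjusted.
With modified divisor 95.4: modified quotas Alpha 19.927, Beta 17.075, Gamma 1.803, Delta 3.050, Epsilon 2.128, Zeta 2.285.
Rounding down: Alpha 19, Beta 17, Gamma 1, Delta 3, Epsilon 2, Zeta 2 (total 44).
Alpha receives 19.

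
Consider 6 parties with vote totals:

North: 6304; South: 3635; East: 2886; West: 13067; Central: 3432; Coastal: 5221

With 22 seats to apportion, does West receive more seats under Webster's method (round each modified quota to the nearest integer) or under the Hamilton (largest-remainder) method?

Webster

Webster: North 4, South 2, East 2, West 9, Central 2, Coastal 3.
Hamilton: North 4, South 2, East 2, West 8, Central 2, Coastal 4.
West gets 9 under Webster and 8 under Hamilton.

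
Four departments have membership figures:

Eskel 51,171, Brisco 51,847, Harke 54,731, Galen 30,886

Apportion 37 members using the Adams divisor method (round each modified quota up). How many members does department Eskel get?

10

Standard divisor 188635/37 ≈ 5098.243; standard quotas: Eskel 10.037, Brisco 10.170, Harke 10.735, Galen 6.058.
Rounding up gives 11, 11, 11, 7 = 40 seats, so the divisor must be adjusted.
With modified divisor 5300: modified quotas Eskel 9.655, Brisco 9.782, Harke 10.327, Galen 5.828.
Rounding up: Eskel 10, Brisco 10, Harke 11, Galen 6 (total 37).
Eskel receives 10.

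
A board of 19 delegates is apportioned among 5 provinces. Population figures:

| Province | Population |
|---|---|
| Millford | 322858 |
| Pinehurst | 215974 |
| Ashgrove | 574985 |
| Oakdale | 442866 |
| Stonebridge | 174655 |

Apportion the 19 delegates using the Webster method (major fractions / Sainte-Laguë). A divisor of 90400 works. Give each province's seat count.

With modified divisor 90400: modified quotas Millford 3.571, Pinehurst 2.389, Ashgrove 6.360, Oakdale 4.899, Stonebridge 1.932.
Rounding to the nearest integer: Millford 4, Pinehurst 2, Ashgrove 6, Oakdale 5, Stonebridge 2 (total 19).

Millford=4; Pinehurst=2; Ashgrove=6; Oakdale=5; Stonebridge=2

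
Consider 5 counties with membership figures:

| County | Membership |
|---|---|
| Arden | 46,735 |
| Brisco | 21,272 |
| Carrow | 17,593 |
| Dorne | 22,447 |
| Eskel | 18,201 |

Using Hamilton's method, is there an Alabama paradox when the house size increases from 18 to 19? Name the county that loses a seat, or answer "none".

none

At 18 seats: Arden 7, Brisco 3, Carrow 2, Dorne 3, Eskel 3.
At 19 seats: Arden 7, Brisco 3, Carrow 3, Dorne 3, Eskel 3.
No county's allocation decreased.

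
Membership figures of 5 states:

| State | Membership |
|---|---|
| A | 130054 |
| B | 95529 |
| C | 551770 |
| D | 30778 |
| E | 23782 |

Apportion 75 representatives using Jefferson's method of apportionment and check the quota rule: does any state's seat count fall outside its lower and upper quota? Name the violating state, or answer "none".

C

Standard quotas: A 11.725, B 8.612, C 49.744, D 2.775, E 2.144.
Jefferson allocation: A 12, B 8, C 51, D 2, E 2.
C has quota 49.744 (lower 49, upper 50) but receives 51 — outside the quota interval.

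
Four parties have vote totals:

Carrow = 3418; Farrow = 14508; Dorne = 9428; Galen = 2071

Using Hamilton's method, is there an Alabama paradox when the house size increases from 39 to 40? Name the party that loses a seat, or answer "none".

At 39 seats: Carrow 5, Farrow 19, Dorne 12, Galen 3.
At 40 seats: Carrow 4, Farrow 20, Dorne 13, Galen 3.
Carrow drops from 5 to 4.

Carrow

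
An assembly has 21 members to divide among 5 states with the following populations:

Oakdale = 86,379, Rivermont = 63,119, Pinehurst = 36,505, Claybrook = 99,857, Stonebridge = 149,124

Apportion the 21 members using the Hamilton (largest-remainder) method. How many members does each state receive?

Oakdale 4, Rivermont 3, Pinehurst 2, Claybrook 5, Stonebridge 7

Standard divisor: 434984 ÷ 21 ≈ 20713.524.
Standard quotas: Oakdale 4.1702, Rivermont 3.0472, Pinehurst 1.7624, Claybrook 4.8209, Stonebridge 7.1994.
Lower quotas: Oakdale 4, Rivermont 3, Pinehurst 1, Claybrook 4, Stonebridge 7 (sum 19, leaving 2 seats).
Remainders in descending order: Claybrook 0.8209, Pinehurst 0.7624, Stonebridge 0.1994, Oakdale 0.1702, Rivermont 0.0472.
The surplus seats go to Claybrook, Pinehurst.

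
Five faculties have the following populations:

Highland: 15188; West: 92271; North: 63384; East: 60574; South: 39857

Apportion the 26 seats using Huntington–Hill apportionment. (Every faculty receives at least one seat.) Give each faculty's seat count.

Highland 1, West 9, North 6, East 6, South 4

With divisor 10807: modified quotas Highland 1.405, West 8.538, North 5.865, East 5.605, South 3.688.
Geometric-mean thresholds: Highland √(1·2)=1.414, West √(8·9)=8.485, North √(5·6)=5.477, East √(5·6)=5.477, South √(3·4)=3.464.
Each quota rounded against its threshold gives Highland 1, West 9, North 6, East 6, South 4 (total 26).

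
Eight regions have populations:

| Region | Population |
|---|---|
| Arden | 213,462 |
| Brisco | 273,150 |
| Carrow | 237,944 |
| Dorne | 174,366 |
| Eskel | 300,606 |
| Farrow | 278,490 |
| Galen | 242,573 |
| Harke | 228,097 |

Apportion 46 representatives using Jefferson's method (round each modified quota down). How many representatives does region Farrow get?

Standard divisor 1948688/46 ≈ 42362.783; standard quotas: Arden 5.039, Brisco 6.448, Carrow 5.617, Dorne 4.116, Eskel 7.096, Farrow 6.574, Galen 5.726, Harke 5.384.
Rounding down gives 5, 6, 5, 4, 7, 6, 5, 5 = 43 seats, so the divisor must be adjusted.
With modified divisor 39300: modified quotas Arden 5.432, Brisco 6.950, Carrow 6.055, Dorne 4.437, Eskel 7.649, Farrow 7.086, Galen 6.172, Harke 5.804.
Rounding down: Arden 5, Brisco 6, Carrow 6, Dorne 4, Eskel 7, Farrow 7, Galen 6, Harke 5 (total 46).
Farrow receives 7.

7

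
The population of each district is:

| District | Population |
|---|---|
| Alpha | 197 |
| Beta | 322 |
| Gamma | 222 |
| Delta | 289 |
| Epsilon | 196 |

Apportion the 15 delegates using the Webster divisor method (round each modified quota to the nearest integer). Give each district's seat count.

Standard divisor 1226/15 ≈ 81.733; standard quotas: Alpha 2.410, Beta 3.940, Gamma 2.716, Delta 3.536, Epsilon 2.398.
Rounding to the nearest integer gives Alpha 2, Beta 4, Gamma 3, Delta 4, Epsilon 2 — total 15, matching the house size, so no adjustment is needed.

Alpha=2, Beta=4, Gamma=3, Delta=4, Epsilon=2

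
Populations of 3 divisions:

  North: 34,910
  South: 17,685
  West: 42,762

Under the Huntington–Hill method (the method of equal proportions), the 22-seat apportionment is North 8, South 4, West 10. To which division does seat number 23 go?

Priority for the next seat is population ÷ (√(s·(s+1))).
Priorities: North 4114.183, South 3954.486, West 4077.197.
Highest priority: North.

North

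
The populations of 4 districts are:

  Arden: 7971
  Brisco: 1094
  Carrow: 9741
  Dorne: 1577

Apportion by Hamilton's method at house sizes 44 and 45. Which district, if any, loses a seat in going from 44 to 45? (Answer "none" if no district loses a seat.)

Dorne

At 44 seats: Arden 17, Brisco 2, Carrow 21, Dorne 4.
At 45 seats: Arden 18, Brisco 2, Carrow 22, Dorne 3.
Dorne drops from 4 to 3.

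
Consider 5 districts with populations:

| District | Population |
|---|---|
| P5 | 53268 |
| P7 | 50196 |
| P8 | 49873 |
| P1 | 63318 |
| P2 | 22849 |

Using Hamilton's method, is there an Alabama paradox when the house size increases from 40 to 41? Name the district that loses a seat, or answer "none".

At 40 seats: P5 9, P7 8, P8 8, P1 11, P2 4.
At 41 seats: P5 9, P7 9, P8 8, P1 11, P2 4.
No district's allocation decreased.

none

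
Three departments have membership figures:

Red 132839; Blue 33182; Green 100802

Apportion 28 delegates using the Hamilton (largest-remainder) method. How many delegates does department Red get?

14

Total 266823; standard divisor 266823/28 ≈ 9529.393.
Standard quotas: Red 13.9399, Blue 3.4821, Green 10.5780.
Lower quotas: Red 13, Blue 3, Green 10 (sum 26, leaving 2 seats).
Remainders in descending order: Red 0.9399, Green 0.5780, Blue 0.4821.
Largest remainders: Red, Green receive the extra seats.
Red receives 14.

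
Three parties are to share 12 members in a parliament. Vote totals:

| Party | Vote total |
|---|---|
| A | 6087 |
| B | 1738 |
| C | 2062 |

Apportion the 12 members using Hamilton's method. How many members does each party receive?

The standard divisor is 9887/12 ≈ 823.917.
Standard quotas: A 7.3879, B 2.1094, C 2.5027.
Lower quotas: A 7, B 2, C 2 (sum 11, leaving 1 seat).
Remainders in descending order: C 0.5027, A 0.3879, B 0.1094.
Largest remainder: C receives the extra seat.

A=7, B=2, C=3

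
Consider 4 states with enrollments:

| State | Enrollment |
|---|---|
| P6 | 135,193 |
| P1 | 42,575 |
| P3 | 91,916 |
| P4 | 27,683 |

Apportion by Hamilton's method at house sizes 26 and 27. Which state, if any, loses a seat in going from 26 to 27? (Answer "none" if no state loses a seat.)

At 26 seats: P6 12, P1 4, P3 8, P4 2.
At 27 seats: P6 12, P1 4, P3 8, P4 3.
No state's allocation decreased.

none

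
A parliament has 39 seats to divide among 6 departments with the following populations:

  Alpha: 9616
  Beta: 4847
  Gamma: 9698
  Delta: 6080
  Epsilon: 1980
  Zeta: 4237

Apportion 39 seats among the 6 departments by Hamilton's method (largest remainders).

Alpha=10; Beta=5; Gamma=10; Delta=7; Epsilon=2; Zeta=5

The standard divisor is 36458/39 ≈ 934.821.
Standard quotas: Alpha 10.2865, Beta 5.1850, Gamma 10.3742, Delta 6.5039, Epsilon 2.1181, Zeta 4.5324.
Lower quotas: Alpha 10, Beta 5, Gamma 10, Delta 6, Epsilon 2, Zeta 4 (sum 37, leaving 2 seats).
Remainders in descending order: Zeta 0.5324, Delta 0.5039, Gamma 0.3742, Alpha 0.2865, Beta 0.1850, Epsilon 0.1181.
The surplus seats go to Zeta, Delta.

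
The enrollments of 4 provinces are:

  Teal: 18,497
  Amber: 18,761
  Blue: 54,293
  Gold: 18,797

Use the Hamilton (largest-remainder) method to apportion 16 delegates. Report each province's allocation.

Teal 2, Amber 3, Blue 8, Gold 3

Standard divisor: 110348 ÷ 16 ≈ 6896.75.
Standard quotas: Teal 2.6820, Amber 2.7203, Blue 7.8723, Gold 2.7255.
Lower quotas: Teal 2, Amber 2, Blue 7, Gold 2 (sum 13, leaving 3 seats).
Remainders in descending order: Blue 0.8723, Gold 0.7255, Amber 0.7203, Teal 0.6820.
Largest remainders: Blue, Gold, Amber receive the extra seats.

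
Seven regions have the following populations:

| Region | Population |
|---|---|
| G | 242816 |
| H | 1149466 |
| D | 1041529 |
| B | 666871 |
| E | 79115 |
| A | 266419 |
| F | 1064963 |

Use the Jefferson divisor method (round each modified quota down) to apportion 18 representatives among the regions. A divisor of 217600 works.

G=1; H=5; D=4; B=3; E=0; A=1; F=4

With modified divisor 217600: modified quotas G 1.116, H 5.282, D 4.786, B 3.065, E 0.364, A 1.224, F 4.894.
Rounding down: G 1, H 5, D 4, B 3, E 0, A 1, F 4 (total 18).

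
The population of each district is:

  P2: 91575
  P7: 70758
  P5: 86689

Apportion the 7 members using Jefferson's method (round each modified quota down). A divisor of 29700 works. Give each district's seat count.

With modified divisor 29700: modified quotas P2 3.083, P7 2.382, P5 2.919.
Rounding down: P2 3, P7 2, P5 2 (total 7).

P2 3, P7 2, P5 2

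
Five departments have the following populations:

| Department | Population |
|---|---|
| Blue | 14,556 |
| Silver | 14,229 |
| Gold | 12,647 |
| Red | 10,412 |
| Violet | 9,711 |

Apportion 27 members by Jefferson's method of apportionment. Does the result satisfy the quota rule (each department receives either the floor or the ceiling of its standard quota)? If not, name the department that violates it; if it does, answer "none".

Standard quotas: Blue 6.385, Silver 6.241, Gold 5.547, Red 4.567, Violet 4.260.
Jefferson allocation: Blue 6, Silver 6, Gold 6, Red 5, Violet 4.
Every allocation lies between the lower and upper quota.

none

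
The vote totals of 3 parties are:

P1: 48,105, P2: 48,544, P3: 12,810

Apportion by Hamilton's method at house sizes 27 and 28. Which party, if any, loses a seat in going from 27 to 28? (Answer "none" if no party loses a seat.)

none

At 27 seats: P1 12, P2 12, P3 3.
At 28 seats: P1 12, P2 13, P3 3.
No party's allocation decreased.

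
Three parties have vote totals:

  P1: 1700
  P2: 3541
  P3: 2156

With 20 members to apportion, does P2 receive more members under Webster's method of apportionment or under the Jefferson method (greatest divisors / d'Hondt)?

Jefferson

Webster: P1 5, P2 9, P3 6.
Jefferson: P1 4, P2 10, P3 6.
P2 gets 9 under Webster and 10 under Jefferson.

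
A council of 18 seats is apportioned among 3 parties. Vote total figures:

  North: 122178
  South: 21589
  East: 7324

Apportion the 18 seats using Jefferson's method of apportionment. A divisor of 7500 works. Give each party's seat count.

North 16, South 2, East 0

With modified divisor 7500: modified quotas North 16.290, South 2.879, East 0.977.
Rounding down: North 16, South 2, East 0 (total 18).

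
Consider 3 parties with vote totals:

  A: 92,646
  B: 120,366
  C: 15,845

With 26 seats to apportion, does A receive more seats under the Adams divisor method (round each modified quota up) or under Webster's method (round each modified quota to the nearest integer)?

Adams: A 11, B 13, C 2.
Webster: A 10, B 14, C 2.
A gets 11 under Adams and 10 under Webster.

Adams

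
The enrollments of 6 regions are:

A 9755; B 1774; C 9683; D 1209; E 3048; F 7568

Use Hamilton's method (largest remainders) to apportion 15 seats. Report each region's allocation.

Standard divisor: 33037 ÷ 15 ≈ 2202.467.
Standard quotas: A 4.4291, B 0.8055, C 4.3964, D 0.5489, E 1.3839, F 3.4361.
Lower quotas: A 4, B 0, C 4, D 0, E 1, F 3 (sum 12, leaving 3 seats).
Remainders in descending order: B 0.8055, D 0.5489, F 0.4361, A 0.4291, C 0.3964, E 0.3839.
The surplus seats go to B, D, F.

A 4; B 1; C 4; D 1; E 1; F 4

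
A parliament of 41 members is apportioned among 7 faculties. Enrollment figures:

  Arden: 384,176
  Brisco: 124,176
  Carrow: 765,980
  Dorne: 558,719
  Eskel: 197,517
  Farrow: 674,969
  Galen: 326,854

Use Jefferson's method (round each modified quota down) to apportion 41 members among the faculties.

Standard divisor 3032391/41 ≈ 73960.756; standard quotas: Arden 5.194, Brisco 1.679, Carrow 10.357, Dorne 7.554, Eskel 2.671, Farrow 9.126, Galen 4.419.
Rounding down gives 5, 1, 10, 7, 2, 9, 4 = 38 seats, so the divisor must be adjusted.
With modified divisor 66700: modified quotas Arden 5.760, Brisco 1.862, Carrow 11.484, Dorne 8.377, Eskel 2.961, Farrow 10.119, Galen 4.900.
Rounding down: Arden 5, Brisco 1, Carrow 11, Dorne 8, Eskel 2, Farrow 10, Galen 4 (total 41).

Arden: 5, Brisco: 1, Carrow: 11, Dorne: 8, Eskel: 2, Farrow: 10, Galen: 4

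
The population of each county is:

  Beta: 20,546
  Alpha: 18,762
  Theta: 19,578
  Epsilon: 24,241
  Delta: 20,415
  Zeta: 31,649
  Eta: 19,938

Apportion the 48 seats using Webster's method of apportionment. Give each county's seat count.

Beta: 6, Alpha: 6, Theta: 6, Epsilon: 8, Delta: 6, Zeta: 10, Eta: 6

Standard divisor 155129/48 ≈ 3231.854; standard quotas: Beta 6.357, Alpha 5.805, Theta 6.058, Epsilon 7.501, Delta 6.317, Zeta 9.793, Eta 6.169.
Rounding to the nearest integer gives Beta 6, Alpha 6, Theta 6, Epsilon 8, Delta 6, Zeta 10, Eta 6 — total 48, matching the house size, so no adjustment is needed.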